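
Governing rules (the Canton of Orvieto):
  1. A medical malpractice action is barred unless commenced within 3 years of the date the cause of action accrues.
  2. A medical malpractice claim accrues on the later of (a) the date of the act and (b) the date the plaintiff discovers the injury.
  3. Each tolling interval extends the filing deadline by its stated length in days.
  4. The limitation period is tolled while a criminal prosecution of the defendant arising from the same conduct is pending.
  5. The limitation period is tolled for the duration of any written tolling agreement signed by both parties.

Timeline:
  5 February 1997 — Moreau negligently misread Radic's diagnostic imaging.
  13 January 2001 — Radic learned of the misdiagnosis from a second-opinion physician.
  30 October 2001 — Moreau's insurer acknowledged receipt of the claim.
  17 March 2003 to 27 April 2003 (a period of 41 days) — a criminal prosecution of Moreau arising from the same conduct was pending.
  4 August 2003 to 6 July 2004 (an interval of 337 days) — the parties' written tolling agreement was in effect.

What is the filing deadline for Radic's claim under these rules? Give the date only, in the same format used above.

Taking the later of the act (5 February 1997) and discovery (13 January 2001), the claim accrued on 13 January 2001.
The untolled deadline — 3 years after 13 January 2001 — is 13 January 2004.
The pending criminal prosecution from 17 March 2003 to 27 April 2003 tolled the period for 41 days, extending the deadline to 23 February 2004.
The period was tolled for 337 days by the written tolling agreement (4 August 2003 to 6 July 2004), pushing the deadline to 25 January 2005.
None of the other events listed affects the running of the period under the stated rules.

25 January 2005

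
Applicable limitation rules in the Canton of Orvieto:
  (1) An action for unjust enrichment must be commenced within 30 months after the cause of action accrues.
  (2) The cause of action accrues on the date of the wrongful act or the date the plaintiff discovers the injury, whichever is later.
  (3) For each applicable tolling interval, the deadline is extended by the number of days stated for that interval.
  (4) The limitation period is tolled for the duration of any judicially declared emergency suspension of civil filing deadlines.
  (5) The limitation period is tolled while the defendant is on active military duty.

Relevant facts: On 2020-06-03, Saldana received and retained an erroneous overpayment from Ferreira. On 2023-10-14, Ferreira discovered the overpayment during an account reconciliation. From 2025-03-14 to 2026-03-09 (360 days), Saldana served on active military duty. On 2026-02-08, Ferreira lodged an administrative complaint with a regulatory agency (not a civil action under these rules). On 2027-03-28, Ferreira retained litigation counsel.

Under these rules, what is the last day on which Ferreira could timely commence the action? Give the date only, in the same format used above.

Because discovery on 2023-10-14 post-dates the 2020-06-03 act, accrual under the later-of rule falls on 2023-10-14.
The untolled deadline — 30 months after 2023-10-14 — is 2026-04-14.
The period was tolled for 360 days by the defendant's active military service (2025-03-14 to 2026-03-09), pushing the deadline to 2027-04-09.
None of the other events listed affects the running of the period under the stated rules.

2027-04-09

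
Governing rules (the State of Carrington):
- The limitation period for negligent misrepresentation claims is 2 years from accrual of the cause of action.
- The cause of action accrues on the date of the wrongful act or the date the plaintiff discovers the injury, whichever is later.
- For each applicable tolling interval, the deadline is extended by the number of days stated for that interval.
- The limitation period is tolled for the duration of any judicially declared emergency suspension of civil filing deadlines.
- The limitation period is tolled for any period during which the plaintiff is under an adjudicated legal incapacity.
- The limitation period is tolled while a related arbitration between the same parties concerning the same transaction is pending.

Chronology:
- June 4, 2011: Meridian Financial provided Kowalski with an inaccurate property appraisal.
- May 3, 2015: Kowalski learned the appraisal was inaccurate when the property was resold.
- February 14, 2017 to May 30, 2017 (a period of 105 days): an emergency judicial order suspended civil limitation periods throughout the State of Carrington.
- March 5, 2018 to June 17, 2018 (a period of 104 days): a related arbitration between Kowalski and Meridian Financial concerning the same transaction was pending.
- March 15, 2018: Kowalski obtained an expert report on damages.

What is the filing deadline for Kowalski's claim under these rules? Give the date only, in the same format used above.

August 16, 2017

The claim accrued on May 3, 2015 — the later of the June 4, 2011 act and the May 3, 2015 discovery.
Adding the 2 years base period to May 3, 2015 gives a deadline of May 3, 2017, before any tolling.
Because the emergency suspension of filing deadlines ran from February 14, 2017 to May 30, 2017, the deadline is extended by 105 days to August 16, 2017.
The pending related arbitration from March 5, 2018 to June 17, 2018 began after the period had already run on August 16, 2017, so it has no tolling effect.
The other events in the timeline have no effect on the limitation period under the stated rules.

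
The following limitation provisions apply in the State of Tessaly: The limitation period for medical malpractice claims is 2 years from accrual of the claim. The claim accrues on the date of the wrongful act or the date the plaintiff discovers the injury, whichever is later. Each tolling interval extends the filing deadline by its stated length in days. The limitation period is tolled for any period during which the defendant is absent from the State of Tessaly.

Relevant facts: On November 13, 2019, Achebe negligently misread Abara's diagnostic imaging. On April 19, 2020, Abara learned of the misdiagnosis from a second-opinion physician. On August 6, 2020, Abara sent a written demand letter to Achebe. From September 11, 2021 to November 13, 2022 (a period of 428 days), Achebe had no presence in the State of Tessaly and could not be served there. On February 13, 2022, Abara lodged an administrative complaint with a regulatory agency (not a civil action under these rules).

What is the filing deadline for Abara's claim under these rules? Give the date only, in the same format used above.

Because discovery on April 19, 2020 post-dates the November 13, 2019 act, accrual under the later-of rule falls on April 19, 2020.
The untolled deadline — 2 years after April 19, 2020 — is April 19, 2022.
The defendant's absence from the jurisdiction from September 11, 2021 to November 13, 2022 tolled the period for 428 days, extending the deadline to June 21, 2023.
None of the other events listed affects the running of the period under the stated rules.

June 21, 2023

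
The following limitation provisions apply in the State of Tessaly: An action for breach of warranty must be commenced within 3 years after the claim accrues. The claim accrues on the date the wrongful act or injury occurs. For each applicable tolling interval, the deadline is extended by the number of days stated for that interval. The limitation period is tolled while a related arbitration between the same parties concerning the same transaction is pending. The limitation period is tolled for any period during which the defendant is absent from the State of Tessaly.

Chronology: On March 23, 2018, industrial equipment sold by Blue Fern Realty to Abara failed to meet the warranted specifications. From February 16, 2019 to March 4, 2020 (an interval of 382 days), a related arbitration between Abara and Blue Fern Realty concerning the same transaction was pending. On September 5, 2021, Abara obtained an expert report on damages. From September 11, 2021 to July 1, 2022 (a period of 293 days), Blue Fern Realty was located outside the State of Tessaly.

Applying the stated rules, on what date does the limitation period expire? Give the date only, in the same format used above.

January 27, 2023

The claim accrued on March 23, 2018, the date of the act.
Adding the 3 years base period to March 23, 2018 gives a deadline of March 23, 2021, before any tolling.
Because the pending related arbitration ran from February 16, 2019 to March 4, 2020, the deadline is extended by 382 days to April 9, 2022.
The period was tolled for 293 days by the defendant's absence from the jurisdiction (September 11, 2021 to July 1, 2022), pushing the deadline to January 27, 2023.
None of the other events listed affects the running of the period under the stated rules.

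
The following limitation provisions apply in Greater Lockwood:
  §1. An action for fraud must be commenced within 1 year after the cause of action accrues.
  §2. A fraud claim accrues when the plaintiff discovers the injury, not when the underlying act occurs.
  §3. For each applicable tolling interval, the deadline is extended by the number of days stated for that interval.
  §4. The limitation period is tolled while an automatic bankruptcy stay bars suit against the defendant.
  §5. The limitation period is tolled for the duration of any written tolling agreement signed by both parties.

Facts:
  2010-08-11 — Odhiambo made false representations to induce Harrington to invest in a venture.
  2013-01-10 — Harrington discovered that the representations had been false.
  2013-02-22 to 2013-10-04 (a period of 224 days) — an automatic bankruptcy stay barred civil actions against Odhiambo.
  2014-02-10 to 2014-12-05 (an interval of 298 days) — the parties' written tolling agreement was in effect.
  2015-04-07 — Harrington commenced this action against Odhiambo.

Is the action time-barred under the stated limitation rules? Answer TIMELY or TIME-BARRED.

TIMELY

The claim did not accrue until Harrington discovered the injury on 2013-01-10; the 2010-08-11 act date does not start the clock under the stated rule.
1 year from 2013-01-10 is 2014-01-10.
The period was tolled for 224 days by the automatic bankruptcy stay (2013-02-22 to 2013-10-04), pushing the deadline to 2014-08-22.
The written tolling agreement from 2014-02-10 to 2014-12-05 tolled the period for 298 days, extending the deadline to 2015-06-16.
Filing on 2015-04-07 beat the 2015-06-16 deadline — the action is timely.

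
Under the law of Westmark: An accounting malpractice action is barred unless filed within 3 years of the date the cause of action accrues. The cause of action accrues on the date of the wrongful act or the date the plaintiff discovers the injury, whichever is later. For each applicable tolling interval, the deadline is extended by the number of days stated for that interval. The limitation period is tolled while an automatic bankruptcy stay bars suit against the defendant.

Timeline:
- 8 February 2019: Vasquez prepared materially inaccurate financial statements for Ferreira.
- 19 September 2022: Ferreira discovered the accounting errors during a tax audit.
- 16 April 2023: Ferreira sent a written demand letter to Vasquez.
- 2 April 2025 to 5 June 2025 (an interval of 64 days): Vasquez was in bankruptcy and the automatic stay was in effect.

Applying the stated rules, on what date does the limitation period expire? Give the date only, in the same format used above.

The claim accrued on 19 September 2022 — the later of the 8 February 2019 act and the 19 September 2022 discovery.
Adding the 3 years base period to 19 September 2022 gives a deadline of 19 September 2025, before any tolling.
The automatic bankruptcy stay from 2 April 2025 to 5 June 2025 tolled the period for 64 days, extending the deadline to 22 November 2025.
None of the other events listed affects the running of the period under the stated rules.

22 November 2025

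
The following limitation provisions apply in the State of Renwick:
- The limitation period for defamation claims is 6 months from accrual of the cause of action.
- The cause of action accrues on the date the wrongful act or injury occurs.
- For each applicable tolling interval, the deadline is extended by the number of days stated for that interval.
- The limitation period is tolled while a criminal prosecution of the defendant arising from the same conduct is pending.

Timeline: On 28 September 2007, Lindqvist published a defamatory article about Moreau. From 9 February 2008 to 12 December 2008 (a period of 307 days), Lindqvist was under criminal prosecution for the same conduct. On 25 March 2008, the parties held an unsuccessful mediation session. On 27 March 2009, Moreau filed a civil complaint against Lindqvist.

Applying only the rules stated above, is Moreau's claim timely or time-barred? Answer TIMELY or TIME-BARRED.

TIME-BARRED

The limitation period began to run on 28 September 2007.
6 months from 28 September 2007 is 28 March 2008.
Because the pending criminal prosecution ran from 9 February 2008 to 12 December 2008, the deadline is extended by 307 days to 29 January 2009.
The other events in the timeline have no effect on the limitation period under the stated rules.
Filing on 27 March 2009 missed the 29 January 2009 deadline — the action is time-barred.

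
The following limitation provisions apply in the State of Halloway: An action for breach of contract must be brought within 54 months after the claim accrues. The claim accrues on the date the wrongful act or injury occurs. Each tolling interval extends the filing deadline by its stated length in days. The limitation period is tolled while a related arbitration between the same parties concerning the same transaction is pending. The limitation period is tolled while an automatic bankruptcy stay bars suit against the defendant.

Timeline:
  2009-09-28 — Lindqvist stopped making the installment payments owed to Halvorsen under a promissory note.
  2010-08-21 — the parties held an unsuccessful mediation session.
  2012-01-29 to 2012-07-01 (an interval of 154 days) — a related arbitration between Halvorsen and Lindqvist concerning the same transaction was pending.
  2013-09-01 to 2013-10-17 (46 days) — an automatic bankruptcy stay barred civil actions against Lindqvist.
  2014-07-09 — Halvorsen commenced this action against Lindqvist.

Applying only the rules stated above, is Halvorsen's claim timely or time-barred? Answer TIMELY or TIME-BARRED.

TIMELY

The limitation period began to run on 2009-09-28.
54 months from 2009-09-28 is 2014-03-28.
The period was tolled for 154 days by the pending related arbitration (2012-01-29 to 2012-07-01), pushing the deadline to 2014-08-29.
Because the automatic bankruptcy stay ran from 2013-09-01 to 2013-10-17, the deadline is extended by 46 days to 2014-10-14.
Nothing else in the chronology tolls or restarts the period.
The 2014-07-09 filing precedes the 2014-10-14 deadline; the claim is timely.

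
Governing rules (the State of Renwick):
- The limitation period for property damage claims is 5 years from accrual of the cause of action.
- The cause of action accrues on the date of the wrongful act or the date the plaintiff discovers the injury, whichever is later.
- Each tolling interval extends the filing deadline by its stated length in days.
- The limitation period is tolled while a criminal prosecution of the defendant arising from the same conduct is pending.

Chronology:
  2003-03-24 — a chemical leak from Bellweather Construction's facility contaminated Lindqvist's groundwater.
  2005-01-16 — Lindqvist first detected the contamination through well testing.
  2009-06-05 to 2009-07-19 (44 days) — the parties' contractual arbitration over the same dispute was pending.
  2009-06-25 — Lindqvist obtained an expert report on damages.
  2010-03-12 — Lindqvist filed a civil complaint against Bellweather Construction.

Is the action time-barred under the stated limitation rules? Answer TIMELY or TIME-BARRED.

TIME-BARRED

Taking the later of the act (2003-03-24) and discovery (2005-01-16), the claim accrued on 2005-01-16.
The untolled deadline — 5 years after 2005-01-16 — is 2010-01-16.
No stated provision tolls the period for a pending arbitration, so the interval from 2009-06-05 to 2009-07-19 has no effect on the deadline.
None of the other events listed affects the running of the period under the stated rules.
Filing on 2010-03-12 missed the 2010-01-16 deadline — the action is time-barred.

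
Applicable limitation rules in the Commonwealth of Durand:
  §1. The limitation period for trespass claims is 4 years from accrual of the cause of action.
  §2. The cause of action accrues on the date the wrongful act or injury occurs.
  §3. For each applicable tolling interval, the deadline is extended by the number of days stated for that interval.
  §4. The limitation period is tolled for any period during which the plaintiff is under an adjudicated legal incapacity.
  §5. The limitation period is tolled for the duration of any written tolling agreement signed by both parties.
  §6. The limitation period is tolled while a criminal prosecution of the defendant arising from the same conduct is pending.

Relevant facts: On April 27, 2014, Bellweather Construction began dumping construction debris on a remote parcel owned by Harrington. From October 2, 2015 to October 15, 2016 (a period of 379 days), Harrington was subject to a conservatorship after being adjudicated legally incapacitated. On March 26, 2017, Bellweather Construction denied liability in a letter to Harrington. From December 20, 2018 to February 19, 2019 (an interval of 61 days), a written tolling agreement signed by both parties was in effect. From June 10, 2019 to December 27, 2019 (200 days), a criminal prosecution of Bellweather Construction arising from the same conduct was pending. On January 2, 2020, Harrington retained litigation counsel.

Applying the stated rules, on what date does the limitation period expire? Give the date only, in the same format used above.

The claim accrued on April 27, 2014, when the wrongful act occurred.
Adding the 4 years base period to April 27, 2014 gives a deadline of April 27, 2018, before any tolling.
The period was tolled for 379 days by the plaintiff's legal incapacity (October 2, 2015 to October 15, 2016), pushing the deadline to May 11, 2019.
The period was tolled for 61 days by the written tolling agreement (December 20, 2018 to February 19, 2019), pushing the deadline to July 11, 2019.
Because the pending criminal prosecution ran from June 10, 2019 to December 27, 2019, the deadline is extended by 200 days to January 27, 2020.
The other events in the timeline have no effect on the limitation period under the stated rules.

January 27, 2020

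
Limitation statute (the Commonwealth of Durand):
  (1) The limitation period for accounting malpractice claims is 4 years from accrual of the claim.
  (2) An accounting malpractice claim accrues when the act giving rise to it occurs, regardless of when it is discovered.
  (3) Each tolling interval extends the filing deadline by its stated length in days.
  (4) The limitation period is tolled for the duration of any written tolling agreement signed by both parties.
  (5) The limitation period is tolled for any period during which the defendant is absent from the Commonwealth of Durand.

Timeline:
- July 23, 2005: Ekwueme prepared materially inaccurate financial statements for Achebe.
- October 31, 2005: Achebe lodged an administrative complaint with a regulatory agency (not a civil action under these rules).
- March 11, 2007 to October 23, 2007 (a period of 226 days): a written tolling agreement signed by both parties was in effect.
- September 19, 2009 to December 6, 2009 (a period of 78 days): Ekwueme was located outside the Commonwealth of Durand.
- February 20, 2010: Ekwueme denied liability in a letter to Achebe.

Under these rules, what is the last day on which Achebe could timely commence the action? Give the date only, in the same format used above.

The limitation period began to run on July 23, 2005.
4 years from July 23, 2005 is July 23, 2009.
The period was tolled for 226 days by the written tolling agreement (March 11, 2007 to October 23, 2007), pushing the deadline to March 6, 2010.
Because the defendant's absence from the jurisdiction ran from September 19, 2009 to December 6, 2009, the deadline is extended by 78 days to May 23, 2010.
The other events in the timeline have no effect on the limitation period under the stated rules.

May 23, 2010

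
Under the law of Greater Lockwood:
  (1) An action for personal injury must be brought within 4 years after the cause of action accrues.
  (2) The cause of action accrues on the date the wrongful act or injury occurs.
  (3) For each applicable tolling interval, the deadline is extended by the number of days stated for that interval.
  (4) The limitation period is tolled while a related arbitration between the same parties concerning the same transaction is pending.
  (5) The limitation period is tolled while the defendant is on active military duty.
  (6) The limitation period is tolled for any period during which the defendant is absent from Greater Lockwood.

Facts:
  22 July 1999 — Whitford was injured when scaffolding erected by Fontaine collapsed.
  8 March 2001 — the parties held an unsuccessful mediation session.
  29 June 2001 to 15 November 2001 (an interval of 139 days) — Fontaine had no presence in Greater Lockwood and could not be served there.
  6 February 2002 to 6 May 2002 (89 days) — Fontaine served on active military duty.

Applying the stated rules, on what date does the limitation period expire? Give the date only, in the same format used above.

The claim accrued on 22 July 1999, when the wrongful act occurred.
Adding the 4 years base period to 22 July 1999 gives a deadline of 22 July 2003, before any tolling.
The period was tolled for 139 days by the defendant's absence from the jurisdiction (29 June 2001 to 15 November 2001), pushing the deadline to 8 December 2003.
The period was tolled for 89 days by the defendant's active military service (6 February 2002 to 6 May 2002), pushing the deadline to 6 March 2004.
Nothing else in the chronology tolls or restarts the period.

6 March 2004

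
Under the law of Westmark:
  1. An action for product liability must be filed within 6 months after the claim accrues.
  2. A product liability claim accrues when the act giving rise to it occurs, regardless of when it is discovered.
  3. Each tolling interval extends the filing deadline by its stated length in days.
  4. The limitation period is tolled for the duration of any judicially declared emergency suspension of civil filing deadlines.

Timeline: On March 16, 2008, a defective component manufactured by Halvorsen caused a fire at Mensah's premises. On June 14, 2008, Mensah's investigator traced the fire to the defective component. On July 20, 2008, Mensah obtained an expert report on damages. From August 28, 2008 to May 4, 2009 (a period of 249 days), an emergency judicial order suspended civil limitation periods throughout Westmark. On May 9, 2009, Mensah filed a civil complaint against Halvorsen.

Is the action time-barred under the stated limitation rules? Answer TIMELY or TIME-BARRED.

The claim accrued on March 16, 2008, when the wrongful act occurred; under the stated occurrence rule the June 14, 2008 discovery does not delay accrual.
The untolled deadline — 6 months after March 16, 2008 — is September 16, 2008.
Because the emergency suspension of filing deadlines ran from August 28, 2008 to May 4, 2009, the deadline is extended by 249 days to May 23, 2009.
The other events in the timeline have no effect on the limitation period under the stated rules.
The May 9, 2009 filing precedes the May 23, 2009 deadline; the claim is timely.

TIMELY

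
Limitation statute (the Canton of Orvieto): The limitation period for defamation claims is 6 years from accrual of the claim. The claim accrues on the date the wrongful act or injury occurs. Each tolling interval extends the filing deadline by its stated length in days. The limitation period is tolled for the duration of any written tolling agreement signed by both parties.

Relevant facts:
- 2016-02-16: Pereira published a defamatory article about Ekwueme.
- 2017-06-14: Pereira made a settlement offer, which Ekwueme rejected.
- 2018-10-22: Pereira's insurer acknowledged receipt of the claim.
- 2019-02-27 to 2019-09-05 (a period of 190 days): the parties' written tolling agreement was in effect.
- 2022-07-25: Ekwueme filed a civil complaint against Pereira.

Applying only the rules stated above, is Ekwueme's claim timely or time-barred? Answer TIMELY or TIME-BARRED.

The claim accrued on 2016-02-16, when the wrongful act occurred.
6 years from 2016-02-16 is 2022-02-16.
Because the written tolling agreement ran from 2019-02-27 to 2019-09-05, the deadline is extended by 190 days to 2022-08-25.
Nothing else in the chronology tolls or restarts the period.
Ekwueme filed on 2022-07-25, before the 2022-08-25 deadline, so the action is timely.

TIMELY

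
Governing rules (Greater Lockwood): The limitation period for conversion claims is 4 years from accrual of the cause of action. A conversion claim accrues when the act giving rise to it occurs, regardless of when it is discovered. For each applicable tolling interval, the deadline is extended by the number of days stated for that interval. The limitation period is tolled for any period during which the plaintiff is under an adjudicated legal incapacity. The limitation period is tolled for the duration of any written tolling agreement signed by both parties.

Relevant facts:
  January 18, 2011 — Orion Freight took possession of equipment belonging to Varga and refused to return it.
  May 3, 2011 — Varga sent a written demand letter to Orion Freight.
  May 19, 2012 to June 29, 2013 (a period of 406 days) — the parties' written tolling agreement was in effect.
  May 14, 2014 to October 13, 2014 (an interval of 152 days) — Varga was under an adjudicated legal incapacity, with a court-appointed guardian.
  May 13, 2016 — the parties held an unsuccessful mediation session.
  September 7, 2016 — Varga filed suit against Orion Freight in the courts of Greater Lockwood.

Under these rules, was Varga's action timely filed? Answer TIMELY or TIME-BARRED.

TIME-BARRED

The cause of action accrued on January 18, 2011, the date of the act.
Adding the 4 years base period to January 18, 2011 gives a deadline of January 18, 2015, before any tolling.
The period was tolled for 406 days by the written tolling agreement (May 19, 2012 to June 29, 2013), pushing the deadline to February 28, 2016.
Because the plaintiff's legal incapacity ran from May 14, 2014 to October 13, 2014, the deadline is extended by 152 days to July 29, 2016.
None of the other events listed affects the running of the period under the stated rules.
The September 7, 2016 filing falls after the July 29, 2016 deadline; the claim is time-barred.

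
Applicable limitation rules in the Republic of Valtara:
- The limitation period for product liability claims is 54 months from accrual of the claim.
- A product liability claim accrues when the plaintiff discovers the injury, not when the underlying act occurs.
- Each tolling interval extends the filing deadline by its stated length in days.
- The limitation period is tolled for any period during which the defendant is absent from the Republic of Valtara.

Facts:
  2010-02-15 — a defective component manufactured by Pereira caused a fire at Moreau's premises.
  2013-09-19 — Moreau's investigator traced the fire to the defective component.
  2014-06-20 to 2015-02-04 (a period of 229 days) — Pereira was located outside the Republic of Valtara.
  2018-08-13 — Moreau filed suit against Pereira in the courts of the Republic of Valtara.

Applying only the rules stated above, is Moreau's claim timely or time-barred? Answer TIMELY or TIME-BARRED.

The claim did not accrue until Moreau discovered the injury on 2013-09-19; the 2010-02-15 act date does not start the clock under the stated rule.
Adding the 54 months base period to 2013-09-19 gives a deadline of 2018-03-19, before any tolling.
Because the defendant's absence from the jurisdiction ran from 2014-06-20 to 2015-02-04, the deadline is extended by 229 days to 2018-11-03.
Filing on 2018-08-13 beat the 2018-11-03 deadline — the action is timely.

TIMELY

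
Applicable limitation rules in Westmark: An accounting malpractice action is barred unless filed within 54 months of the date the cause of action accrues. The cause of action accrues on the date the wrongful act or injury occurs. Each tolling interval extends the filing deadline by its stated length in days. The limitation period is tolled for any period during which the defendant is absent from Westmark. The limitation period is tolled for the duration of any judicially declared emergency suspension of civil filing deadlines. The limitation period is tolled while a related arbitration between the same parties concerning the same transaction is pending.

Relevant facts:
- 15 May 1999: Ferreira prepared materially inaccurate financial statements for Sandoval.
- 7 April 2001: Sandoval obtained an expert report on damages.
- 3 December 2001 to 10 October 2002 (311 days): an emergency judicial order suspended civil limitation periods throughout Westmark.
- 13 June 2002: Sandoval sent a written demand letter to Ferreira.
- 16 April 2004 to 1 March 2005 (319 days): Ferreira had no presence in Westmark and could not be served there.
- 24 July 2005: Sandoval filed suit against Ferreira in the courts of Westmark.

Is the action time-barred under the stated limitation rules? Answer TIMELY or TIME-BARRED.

The limitation period began to run on 15 May 1999.
Adding the 54 months base period to 15 May 1999 gives a deadline of 15 November 2003, before any tolling.
Because the emergency suspension of filing deadlines ran from 3 December 2001 to 10 October 2002, the deadline is extended by 311 days to 21 September 2004.
The defendant's absence from the jurisdiction from 16 April 2004 to 1 March 2005 tolled the period for 319 days, extending the deadline to 6 August 2005.
The other events in the timeline have no effect on the limitation period under the stated rules.
Filing on 24 July 2005 beat the 6 August 2005 deadline — the action is timely.

TIMELY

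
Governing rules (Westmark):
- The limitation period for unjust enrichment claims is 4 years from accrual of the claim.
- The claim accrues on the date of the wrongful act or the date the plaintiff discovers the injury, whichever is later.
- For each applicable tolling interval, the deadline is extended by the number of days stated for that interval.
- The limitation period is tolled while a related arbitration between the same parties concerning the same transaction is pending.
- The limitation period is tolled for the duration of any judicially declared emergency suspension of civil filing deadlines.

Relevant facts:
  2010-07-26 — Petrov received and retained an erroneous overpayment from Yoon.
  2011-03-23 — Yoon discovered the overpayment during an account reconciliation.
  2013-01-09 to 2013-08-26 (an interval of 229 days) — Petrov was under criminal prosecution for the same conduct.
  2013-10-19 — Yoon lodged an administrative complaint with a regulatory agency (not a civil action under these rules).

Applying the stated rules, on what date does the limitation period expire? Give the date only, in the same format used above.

Taking the later of the act (2010-07-26) and discovery (2011-03-23), the claim accrued on 2011-03-23.
4 years from 2011-03-23 is 2015-03-23.
Although a criminal prosecution ran from 2013-01-09 to 2013-08-26, the stated rules do not make that a tolling event, so it is disregarded.
The other events in the timeline have no effect on the limitation period under the stated rules.

2015-03-23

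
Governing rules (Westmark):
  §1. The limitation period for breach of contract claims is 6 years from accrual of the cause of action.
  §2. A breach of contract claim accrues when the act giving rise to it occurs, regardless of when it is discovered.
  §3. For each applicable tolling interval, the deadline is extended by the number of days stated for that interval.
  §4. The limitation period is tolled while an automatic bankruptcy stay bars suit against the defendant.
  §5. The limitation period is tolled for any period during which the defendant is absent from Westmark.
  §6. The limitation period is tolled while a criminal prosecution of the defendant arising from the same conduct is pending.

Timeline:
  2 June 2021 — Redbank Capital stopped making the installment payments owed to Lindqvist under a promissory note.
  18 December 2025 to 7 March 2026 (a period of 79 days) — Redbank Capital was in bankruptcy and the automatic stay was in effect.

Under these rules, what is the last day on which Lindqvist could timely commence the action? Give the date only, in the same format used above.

The limitation period began to run on 2 June 2021.
6 years from 2 June 2021 is 2 June 2027.
The period was tolled for 79 days by the automatic bankruptcy stay (18 December 2025 to 7 March 2026), pushing the deadline to 20 August 2027.

20 August 2027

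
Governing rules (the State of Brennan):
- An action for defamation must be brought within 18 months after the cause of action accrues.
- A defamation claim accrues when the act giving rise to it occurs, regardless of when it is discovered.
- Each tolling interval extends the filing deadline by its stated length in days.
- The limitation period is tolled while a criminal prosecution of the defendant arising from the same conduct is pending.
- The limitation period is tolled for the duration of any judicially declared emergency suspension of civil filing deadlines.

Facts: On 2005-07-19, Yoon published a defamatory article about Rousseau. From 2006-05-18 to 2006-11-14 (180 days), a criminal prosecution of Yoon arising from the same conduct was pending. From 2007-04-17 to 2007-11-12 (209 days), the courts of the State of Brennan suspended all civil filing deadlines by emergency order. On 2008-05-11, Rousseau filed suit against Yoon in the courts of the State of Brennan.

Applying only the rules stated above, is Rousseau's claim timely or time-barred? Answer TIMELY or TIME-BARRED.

The claim accrued on 2005-07-19, when the wrongful act occurred.
The untolled deadline — 18 months after 2005-07-19 — is 2007-01-19.
The period was tolled for 180 days by the pending criminal prosecution (2006-05-18 to 2006-11-14), pushing the deadline to 2007-07-18.
The emergency suspension of filing deadlines from 2007-04-17 to 2007-11-12 tolled the period for 209 days, extending the deadline to 2008-02-12.
The 2008-05-11 filing falls after the 2008-02-12 deadline; the claim is time-barred.

TIME-BARRED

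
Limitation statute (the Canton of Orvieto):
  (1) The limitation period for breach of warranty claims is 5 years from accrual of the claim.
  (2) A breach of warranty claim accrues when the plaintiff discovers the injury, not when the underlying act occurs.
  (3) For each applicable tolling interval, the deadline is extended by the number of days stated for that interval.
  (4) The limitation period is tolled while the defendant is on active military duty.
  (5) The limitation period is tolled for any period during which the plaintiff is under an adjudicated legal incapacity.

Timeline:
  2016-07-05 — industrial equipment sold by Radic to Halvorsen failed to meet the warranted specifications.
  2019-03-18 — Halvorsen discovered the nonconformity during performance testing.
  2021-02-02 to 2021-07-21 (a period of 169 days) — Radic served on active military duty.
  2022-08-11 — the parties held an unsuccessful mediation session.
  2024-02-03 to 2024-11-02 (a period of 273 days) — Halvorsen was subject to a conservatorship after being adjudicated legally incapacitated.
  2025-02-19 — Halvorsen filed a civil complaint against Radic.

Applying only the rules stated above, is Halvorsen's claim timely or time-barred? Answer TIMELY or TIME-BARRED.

TIMELY

The claim did not accrue until Halvorsen discovered the injury on 2019-03-18; the 2016-07-05 act date does not start the clock under the stated rule.
5 years from 2019-03-18 is 2024-03-18.
The period was tolled for 169 days by the defendant's active military service (2021-02-02 to 2021-07-21), pushing the deadline to 2024-09-03.
Because the plaintiff's legal incapacity ran from 2024-02-03 to 2024-11-02, the deadline is extended by 273 days to 2025-06-03.
None of the other events listed affects the running of the period under the stated rules.
The 2025-02-19 filing precedes the 2025-06-03 deadline; the claim is timely.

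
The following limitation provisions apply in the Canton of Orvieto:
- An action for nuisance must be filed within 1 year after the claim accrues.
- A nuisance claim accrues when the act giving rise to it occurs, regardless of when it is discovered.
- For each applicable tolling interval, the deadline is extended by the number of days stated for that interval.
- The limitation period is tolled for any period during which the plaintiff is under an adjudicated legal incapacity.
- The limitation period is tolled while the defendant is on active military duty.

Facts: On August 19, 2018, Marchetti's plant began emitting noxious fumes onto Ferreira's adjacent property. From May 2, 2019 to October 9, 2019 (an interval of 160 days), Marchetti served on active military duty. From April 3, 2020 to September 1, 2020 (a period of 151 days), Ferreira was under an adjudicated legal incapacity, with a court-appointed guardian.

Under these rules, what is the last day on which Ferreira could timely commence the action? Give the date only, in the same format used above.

The claim accrued on August 19, 2018, the date of the act.
The untolled deadline — 1 year after August 19, 2018 — is August 19, 2019.
The period was tolled for 160 days by the defendant's active military service (May 2, 2019 to October 9, 2019), pushing the deadline to January 26, 2020.
The plaintiff's legal incapacity from April 3, 2020 to September 1, 2020 began after the period had already run on January 26, 2020, so it has no tolling effect.

January 26, 2020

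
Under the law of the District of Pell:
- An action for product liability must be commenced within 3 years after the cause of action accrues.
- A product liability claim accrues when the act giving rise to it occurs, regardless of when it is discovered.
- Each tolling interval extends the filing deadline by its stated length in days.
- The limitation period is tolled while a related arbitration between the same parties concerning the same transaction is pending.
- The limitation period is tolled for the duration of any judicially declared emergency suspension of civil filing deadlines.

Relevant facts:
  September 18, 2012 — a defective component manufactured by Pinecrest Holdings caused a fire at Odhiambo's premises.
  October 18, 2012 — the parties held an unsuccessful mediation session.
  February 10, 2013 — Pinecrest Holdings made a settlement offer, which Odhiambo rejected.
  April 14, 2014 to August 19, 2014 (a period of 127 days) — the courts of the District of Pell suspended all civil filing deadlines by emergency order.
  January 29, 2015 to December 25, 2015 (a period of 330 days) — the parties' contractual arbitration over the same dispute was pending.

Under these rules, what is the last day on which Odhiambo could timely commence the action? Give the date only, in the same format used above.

December 18, 2016

The limitation period began to run on September 18, 2012.
The untolled deadline — 3 years after September 18, 2012 — is September 18, 2015.
The period was tolled for 127 days by the emergency suspension of filing deadlines (April 14, 2014 to August 19, 2014), pushing the deadline to January 23, 2016.
The period was tolled for 330 days by the pending related arbitration (January 29, 2015 to December 25, 2015), pushing the deadline to December 18, 2016.
None of the other events listed affects the running of the period under the stated rules.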